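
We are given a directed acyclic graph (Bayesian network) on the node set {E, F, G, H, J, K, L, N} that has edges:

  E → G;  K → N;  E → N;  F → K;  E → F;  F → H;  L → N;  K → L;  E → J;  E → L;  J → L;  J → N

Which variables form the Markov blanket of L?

{E, J, K, N}

A node's Markov blanket = Pa ∪ Ch ∪ (parents of Ch other than the node itself).
Parents of L: E, J, K.
L's children: N.
Parents of each child, excluding L:
  N also has parents E, J, K.
Taking the union gives {E, J, K, N}.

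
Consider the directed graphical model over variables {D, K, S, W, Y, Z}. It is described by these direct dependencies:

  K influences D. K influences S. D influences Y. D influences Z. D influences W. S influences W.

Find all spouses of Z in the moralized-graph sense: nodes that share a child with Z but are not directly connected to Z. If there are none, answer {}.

{}

Z has no children, so it has no co-parents. The set is empty.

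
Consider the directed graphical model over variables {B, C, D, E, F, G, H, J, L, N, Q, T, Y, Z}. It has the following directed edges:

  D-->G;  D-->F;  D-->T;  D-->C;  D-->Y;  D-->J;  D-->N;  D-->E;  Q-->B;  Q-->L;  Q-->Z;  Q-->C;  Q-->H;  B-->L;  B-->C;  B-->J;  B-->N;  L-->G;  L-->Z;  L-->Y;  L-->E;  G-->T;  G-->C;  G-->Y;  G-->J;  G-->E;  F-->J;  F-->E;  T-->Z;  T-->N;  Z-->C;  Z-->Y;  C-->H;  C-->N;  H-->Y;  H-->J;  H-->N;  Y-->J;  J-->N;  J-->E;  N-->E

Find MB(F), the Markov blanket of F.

F's children: E, J.
Parents of F: D.
Parents of each child, excluding F:
  parents(J) \ {F} = {B, D, G, H, Y}.
  E's other parents are D, G, J, L, N.
Taking the union gives {B, D, E, G, H, J, L, N, Y}.

{B, D, E, G, H, J, L, N, Y}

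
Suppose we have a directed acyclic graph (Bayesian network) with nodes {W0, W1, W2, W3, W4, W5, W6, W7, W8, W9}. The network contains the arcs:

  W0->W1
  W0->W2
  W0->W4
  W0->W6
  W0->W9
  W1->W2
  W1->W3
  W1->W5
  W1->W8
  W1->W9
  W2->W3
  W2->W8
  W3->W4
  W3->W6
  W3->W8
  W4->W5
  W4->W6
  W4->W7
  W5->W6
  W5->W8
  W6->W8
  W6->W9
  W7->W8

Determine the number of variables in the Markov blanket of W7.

7

A node's Markov blanket = Pa ∪ Ch ∪ (parents of Ch other than the node itself).
W7 has parent W4.
Ch(W7) = {W8}.
Other parents of W7's children:
  W8's other parents are W1, W2, W3, W5, W6.
MB(W7) = {W1, W2, W3, W4, W5, W6, W8}, which has 7 nodes.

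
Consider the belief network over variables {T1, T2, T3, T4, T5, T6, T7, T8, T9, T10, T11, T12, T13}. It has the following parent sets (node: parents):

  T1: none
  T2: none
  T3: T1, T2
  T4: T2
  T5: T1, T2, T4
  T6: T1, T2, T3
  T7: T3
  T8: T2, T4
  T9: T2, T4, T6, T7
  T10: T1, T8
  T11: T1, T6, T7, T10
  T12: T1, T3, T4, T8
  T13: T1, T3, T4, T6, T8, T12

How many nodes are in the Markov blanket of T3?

By definition, MB(T3) is built from T3's parents, T3's children, and the co-parents of T3.
T3 has parents T1, T2.
Children of T3: T6, T7, T12, T13.
Parents of each child, excluding T3:
  T6's other parents are T1, T2.
  T7 has no other parent.
  T12's other parents are T1, T4, T8.
  parents(T13) \ {T3} = {T1, T4, T6, T8, T12}.
MB(T3) = {T1, T2, T4, T6, T7, T8, T12, T13}, which has 8 nodes.

8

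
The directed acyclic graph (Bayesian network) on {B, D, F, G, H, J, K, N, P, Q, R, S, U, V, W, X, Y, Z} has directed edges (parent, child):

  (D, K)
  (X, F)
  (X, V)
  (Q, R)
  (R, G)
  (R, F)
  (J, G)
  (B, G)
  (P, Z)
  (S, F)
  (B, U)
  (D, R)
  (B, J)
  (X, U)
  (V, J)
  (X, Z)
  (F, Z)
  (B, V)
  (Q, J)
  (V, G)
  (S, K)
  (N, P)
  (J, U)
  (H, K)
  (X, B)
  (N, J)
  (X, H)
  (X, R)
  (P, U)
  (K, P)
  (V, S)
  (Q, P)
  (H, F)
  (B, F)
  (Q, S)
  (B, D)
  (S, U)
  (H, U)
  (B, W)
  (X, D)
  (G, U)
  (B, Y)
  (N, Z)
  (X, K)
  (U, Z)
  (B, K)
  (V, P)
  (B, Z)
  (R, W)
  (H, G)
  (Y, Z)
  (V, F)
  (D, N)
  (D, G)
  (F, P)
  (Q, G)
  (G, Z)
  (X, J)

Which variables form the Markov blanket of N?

{B, D, F, G, J, K, P, Q, U, V, X, Y, Z}

The Markov blanket of a node is its parents, its children, and the other parents of its children.
N's children: J, P, Z.
Pa(N) = {D}.
Parents of each child, excluding N:
  J also has parents B, Q, V, X.
  parents(P) \ {N} = {F, K, Q, V}.
  parents(Z) \ {N} = {B, F, G, P, U, X, Y}.
Union: {D} ∪ {J, P, Z} ∪ {B, F, G, K, P, Q, U, V, X, Y} = {B, D, F, G, J, K, P, Q, U, V, X, Y, Z}.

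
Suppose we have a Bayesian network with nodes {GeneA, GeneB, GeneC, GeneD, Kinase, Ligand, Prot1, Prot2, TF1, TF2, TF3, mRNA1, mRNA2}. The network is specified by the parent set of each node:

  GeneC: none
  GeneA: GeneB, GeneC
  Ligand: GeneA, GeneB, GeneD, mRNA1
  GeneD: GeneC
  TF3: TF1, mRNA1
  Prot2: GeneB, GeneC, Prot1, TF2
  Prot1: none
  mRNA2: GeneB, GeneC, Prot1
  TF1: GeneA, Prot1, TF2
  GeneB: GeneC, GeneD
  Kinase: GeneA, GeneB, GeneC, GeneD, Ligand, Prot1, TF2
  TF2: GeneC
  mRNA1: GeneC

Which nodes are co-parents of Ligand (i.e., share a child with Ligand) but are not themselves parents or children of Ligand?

Children of Ligand: Kinase.
  Kinase: GeneA, GeneB, GeneC, GeneD, Prot1, TF2
Excluding nodes already adjacent to Ligand (GeneA, GeneB, GeneD, Kinase, mRNA1), the co-parent-only contribution is {GeneC, Prot1, TF2}.

{GeneC, Prot1, TF2}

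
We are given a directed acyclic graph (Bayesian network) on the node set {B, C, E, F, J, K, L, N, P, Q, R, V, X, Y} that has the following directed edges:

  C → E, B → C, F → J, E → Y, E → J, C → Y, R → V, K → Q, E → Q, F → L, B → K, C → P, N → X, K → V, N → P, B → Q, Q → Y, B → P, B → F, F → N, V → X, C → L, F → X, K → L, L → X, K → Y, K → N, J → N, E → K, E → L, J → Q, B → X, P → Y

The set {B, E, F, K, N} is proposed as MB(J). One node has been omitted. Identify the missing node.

Children of J: N, Q.
J's parents: E, F.
Parents of each child, excluding J:
  parents(N) \ {J} = {F, K}.
  parents(Q) \ {J} = {B, E, K}.
MB(J) = {B, E, F, K, N, Q}.
Comparing with the claimed set, Q is missing.

Q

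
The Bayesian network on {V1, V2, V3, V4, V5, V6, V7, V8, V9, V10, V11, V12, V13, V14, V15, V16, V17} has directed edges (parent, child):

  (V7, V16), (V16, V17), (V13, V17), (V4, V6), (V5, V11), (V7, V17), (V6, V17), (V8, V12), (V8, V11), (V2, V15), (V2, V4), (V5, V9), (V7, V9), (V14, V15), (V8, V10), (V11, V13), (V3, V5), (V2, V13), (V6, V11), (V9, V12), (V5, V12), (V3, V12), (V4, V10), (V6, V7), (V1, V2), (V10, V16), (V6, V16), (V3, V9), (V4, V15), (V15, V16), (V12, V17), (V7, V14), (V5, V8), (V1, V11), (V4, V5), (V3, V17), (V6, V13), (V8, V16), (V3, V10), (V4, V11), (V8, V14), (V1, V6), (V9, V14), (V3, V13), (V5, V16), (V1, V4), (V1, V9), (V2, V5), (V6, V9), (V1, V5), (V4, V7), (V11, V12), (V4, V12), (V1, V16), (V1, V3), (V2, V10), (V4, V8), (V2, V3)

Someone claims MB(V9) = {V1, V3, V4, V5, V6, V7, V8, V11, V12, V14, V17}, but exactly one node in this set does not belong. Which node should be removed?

V17

By definition, MB(V9) is built from V9's parents, V9's children, and the co-parents of V9.
V9 has children V12, V14.
Parents of V9: V1, V3, V5, V6, V7.
For each child, the remaining parents (spouses of V9):
  V12's other parents are V3, V4, V5, V8, V11.
  V14 also has parents V7, V8.
MB(V9) = {V1, V3, V4, V5, V6, V7, V8, V11, V12, V14}.
V17 is neither a parent, child, nor co-parent of V9, so it does not belong.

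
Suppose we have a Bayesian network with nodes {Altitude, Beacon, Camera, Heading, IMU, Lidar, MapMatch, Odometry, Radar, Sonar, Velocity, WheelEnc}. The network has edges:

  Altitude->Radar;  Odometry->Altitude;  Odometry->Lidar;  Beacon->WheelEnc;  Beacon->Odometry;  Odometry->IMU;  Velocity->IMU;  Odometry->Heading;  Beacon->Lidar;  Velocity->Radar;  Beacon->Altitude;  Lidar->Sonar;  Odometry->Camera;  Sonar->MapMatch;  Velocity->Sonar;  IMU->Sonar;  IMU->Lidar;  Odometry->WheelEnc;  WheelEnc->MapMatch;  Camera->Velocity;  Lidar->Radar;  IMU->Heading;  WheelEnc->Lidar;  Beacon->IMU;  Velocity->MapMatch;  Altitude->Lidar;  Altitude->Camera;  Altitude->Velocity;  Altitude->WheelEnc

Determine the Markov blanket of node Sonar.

Sonar's parents: IMU, Lidar, Velocity.
Children of Sonar: MapMatch.
Co-parents of Sonar (other parents of its children):
  parents(MapMatch) \ {Sonar} = {Velocity, WheelEnc}.
Union: {IMU, Lidar, Velocity} ∪ {MapMatch} ∪ {Velocity, WheelEnc} = {IMU, Lidar, MapMatch, Velocity, WheelEnc}.

{IMU, Lidar, MapMatch, Velocity, WheelEnc}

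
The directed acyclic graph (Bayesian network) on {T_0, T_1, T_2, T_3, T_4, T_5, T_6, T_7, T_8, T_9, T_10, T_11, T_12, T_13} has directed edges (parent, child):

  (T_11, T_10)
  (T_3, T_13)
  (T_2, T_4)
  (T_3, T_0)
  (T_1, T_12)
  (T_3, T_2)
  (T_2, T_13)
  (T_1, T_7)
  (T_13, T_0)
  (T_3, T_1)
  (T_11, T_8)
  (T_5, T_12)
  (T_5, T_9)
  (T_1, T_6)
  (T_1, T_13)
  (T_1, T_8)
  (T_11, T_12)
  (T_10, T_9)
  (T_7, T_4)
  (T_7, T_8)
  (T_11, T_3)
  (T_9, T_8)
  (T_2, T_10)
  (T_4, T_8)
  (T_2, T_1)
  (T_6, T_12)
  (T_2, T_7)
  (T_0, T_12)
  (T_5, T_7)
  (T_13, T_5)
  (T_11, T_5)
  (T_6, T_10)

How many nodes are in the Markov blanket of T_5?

10

Parents of T_5: T_11, T_13.
T_5 has children T_7, T_9, T_12.
Parents of each child, excluding T_5:
  T_7's other parents are T_1, T_2.
  T_9's other parent is T_10.
  parents(T_12) \ {T_5} = {T_0, T_1, T_6, T_11}.
MB(T_5) = {T_0, T_1, T_2, T_6, T_7, T_9, T_10, T_11, T_12, T_13}, which has 10 nodes.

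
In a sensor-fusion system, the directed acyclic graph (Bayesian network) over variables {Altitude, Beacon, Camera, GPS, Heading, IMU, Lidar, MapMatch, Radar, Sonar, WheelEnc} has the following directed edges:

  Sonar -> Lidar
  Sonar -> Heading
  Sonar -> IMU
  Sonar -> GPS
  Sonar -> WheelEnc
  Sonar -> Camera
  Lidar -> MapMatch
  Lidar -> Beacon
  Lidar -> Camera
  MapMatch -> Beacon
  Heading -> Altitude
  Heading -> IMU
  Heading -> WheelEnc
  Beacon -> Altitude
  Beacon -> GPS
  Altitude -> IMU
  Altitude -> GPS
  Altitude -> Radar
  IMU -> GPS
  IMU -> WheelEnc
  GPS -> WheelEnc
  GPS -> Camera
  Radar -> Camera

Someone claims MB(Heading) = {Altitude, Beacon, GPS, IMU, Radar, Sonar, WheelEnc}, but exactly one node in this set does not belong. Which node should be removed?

Radar

Recall MB(v) = parents ∪ children ∪ spouses, where spouses are the other parents of v's children.
Heading has parent Sonar.
Children of Heading: Altitude, IMU, WheelEnc.
Parents of each child, excluding Heading:
  Altitude also has parent Beacon.
  IMU's other parents are Altitude, Sonar.
  WheelEnc also has parents GPS, IMU, Sonar.
MB(Heading) = {Altitude, Beacon, GPS, IMU, Sonar, WheelEnc}.
Radar is neither a parent, child, nor co-parent of Heading, so it does not belong.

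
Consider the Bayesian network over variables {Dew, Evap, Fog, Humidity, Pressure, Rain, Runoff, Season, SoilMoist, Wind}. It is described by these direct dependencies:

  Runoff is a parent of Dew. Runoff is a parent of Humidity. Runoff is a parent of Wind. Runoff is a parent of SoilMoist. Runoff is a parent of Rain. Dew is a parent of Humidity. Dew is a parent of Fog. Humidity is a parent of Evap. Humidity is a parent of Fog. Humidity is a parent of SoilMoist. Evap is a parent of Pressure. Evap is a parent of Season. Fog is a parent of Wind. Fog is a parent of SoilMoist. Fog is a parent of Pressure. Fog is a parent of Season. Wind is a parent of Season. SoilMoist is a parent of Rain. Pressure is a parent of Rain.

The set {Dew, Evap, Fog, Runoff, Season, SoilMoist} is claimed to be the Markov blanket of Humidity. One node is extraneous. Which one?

Humidity's parents: Dew, Runoff.
Ch(Humidity) = {Evap, Fog, SoilMoist}.
Parents of each child, excluding Humidity:
  Evap: —
  Fog: Dew
  SoilMoist: Fog, Runoff
MB(Humidity) = {Dew, Evap, Fog, Runoff, SoilMoist}.
Season is neither a parent, child, nor co-parent of Humidity, so it does not belong.

Season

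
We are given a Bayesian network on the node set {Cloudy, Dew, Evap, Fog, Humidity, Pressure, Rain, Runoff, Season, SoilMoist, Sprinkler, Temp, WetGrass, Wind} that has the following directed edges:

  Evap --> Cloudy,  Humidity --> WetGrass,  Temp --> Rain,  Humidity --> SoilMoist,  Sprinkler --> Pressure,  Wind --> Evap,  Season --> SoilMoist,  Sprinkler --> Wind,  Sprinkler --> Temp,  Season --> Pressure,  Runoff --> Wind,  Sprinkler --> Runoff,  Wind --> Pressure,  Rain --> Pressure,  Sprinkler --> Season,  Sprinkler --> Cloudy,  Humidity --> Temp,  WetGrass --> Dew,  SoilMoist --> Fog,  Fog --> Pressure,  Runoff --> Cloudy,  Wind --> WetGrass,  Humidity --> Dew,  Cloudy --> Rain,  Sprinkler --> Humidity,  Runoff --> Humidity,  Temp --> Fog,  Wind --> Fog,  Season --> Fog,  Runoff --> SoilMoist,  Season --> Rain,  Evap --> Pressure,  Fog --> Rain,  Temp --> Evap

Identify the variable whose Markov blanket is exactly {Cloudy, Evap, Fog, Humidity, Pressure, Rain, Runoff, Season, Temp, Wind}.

Sprinkler

The target node must have every member of {Cloudy, Evap, Fog, Humidity, Pressure, Rain, Runoff, Season, Temp, Wind} as a parent, child, or co-parent, and no others.
Parents of Sprinkler: none; children: Cloudy, Humidity, Pressure, Runoff, Season, Temp, Wind; co-parents: Evap, Fog, Humidity, Rain, Runoff, Season, Wind.
These exactly cover the given set, so the node is Sprinkler.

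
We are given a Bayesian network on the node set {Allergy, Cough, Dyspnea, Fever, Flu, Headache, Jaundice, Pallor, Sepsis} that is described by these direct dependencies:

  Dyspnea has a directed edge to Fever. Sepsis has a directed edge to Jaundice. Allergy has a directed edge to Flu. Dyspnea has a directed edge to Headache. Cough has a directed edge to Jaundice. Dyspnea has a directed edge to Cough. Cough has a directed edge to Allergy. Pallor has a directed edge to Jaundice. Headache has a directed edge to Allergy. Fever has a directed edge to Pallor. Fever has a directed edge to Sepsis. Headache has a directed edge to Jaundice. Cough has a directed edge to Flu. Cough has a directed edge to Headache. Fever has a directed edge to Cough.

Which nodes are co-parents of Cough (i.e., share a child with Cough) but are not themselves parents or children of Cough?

{Pallor, Sepsis}

Children of Cough: Allergy, Flu, Headache, Jaundice.
  Headache also has parent Dyspnea.
  parents(Allergy) \ {Cough} = {Headache}.
  Flu also has parent Allergy.
  Jaundice's other parents are Headache, Pallor, Sepsis.
Excluding nodes already adjacent to Cough (Allergy, Dyspnea, Fever, Flu, Headache, Jaundice), the co-parent-only contribution is {Pallor, Sepsis}.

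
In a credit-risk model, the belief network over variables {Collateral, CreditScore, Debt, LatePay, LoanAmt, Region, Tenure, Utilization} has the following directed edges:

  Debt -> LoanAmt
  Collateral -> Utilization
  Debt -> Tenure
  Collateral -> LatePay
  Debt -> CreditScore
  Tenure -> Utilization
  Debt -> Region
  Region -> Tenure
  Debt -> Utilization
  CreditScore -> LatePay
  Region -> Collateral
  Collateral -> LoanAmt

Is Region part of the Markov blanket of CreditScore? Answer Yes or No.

By definition, MB(CreditScore) is built from CreditScore's parents, CreditScore's children, and the co-parents of CreditScore.
CreditScore's parents: Debt.
Children of CreditScore: LatePay.
Other parents of CreditScore's children:
  LatePay's other parent is Collateral.
MB(CreditScore) = {Collateral, Debt, LatePay}; Region is not in this set.

No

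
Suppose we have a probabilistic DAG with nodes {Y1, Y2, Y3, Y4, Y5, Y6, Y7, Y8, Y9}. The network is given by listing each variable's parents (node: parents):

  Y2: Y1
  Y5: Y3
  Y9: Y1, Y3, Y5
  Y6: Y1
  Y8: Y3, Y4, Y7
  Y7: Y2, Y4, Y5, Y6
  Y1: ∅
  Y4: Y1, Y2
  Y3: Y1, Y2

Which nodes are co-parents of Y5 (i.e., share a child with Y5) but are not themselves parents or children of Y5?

{Y1, Y2, Y4, Y6}

Children of Y5: Y7, Y9.
  Y7's other parents are Y2, Y4, Y6.
  parents(Y9) \ {Y5} = {Y1, Y3}.
Excluding nodes already adjacent to Y5 (Y3, Y7, Y9), the co-parent-only contribution is {Y1, Y2, Y4, Y6}.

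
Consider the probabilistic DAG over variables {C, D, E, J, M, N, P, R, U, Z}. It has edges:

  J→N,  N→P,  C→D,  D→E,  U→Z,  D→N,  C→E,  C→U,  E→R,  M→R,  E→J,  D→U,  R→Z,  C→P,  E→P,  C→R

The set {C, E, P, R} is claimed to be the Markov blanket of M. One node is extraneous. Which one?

P

The Markov blanket of a node is its parents, its children, and the other parents of its children.
Pa(M) = {}.
Children of M: R.
Co-parents of M (other parents of its children):
  R also has parents C, E.
MB(M) = {C, E, R}.
P is neither a parent, child, nor co-parent of M, so it does not belong.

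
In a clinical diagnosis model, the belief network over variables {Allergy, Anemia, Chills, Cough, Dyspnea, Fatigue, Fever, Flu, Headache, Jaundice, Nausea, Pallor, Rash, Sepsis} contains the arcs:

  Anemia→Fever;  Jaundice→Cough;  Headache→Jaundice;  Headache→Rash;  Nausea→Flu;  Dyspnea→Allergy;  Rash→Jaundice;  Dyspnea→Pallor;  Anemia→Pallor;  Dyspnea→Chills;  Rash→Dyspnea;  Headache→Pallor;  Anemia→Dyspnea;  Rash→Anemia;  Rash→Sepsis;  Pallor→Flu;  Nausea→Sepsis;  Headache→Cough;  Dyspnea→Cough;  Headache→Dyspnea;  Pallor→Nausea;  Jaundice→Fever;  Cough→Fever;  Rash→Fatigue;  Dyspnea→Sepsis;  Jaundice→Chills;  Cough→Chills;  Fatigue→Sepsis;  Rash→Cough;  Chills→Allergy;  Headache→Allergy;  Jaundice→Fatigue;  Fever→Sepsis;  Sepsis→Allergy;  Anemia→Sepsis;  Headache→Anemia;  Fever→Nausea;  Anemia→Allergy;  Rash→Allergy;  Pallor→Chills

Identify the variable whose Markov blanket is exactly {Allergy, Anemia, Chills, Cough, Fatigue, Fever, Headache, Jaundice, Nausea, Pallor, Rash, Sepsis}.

Dyspnea

The target node must have every member of {Allergy, Anemia, Chills, Cough, Fatigue, Fever, Headache, Jaundice, Nausea, Pallor, Rash, Sepsis} as a parent, child, or co-parent, and no others.
Parents of Dyspnea: Anemia, Headache, Rash; children: Allergy, Chills, Cough, Pallor, Sepsis; co-parents: Anemia, Chills, Cough, Fatigue, Fever, Headache, Jaundice, Nausea, Pallor, Rash, Sepsis.
These exactly cover the given set, so the node is Dyspnea.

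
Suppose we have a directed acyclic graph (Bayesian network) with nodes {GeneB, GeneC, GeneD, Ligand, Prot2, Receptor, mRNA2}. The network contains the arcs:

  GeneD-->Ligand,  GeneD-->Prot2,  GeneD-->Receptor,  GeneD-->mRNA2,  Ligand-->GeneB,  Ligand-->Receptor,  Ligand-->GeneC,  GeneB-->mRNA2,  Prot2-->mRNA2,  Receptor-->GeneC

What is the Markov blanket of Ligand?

Parents of Ligand: GeneD.
Ch(Ligand) = {GeneB, GeneC, Receptor}.
For each child, the remaining parents (spouses of Ligand):
  GeneB: —
  Receptor: GeneD
  GeneC: Receptor
Union: {GeneD} ∪ {GeneB, GeneC, Receptor} ∪ {GeneD, Receptor} = {GeneB, GeneC, GeneD, Receptor}.

{GeneB, GeneC, GeneD, Receptor}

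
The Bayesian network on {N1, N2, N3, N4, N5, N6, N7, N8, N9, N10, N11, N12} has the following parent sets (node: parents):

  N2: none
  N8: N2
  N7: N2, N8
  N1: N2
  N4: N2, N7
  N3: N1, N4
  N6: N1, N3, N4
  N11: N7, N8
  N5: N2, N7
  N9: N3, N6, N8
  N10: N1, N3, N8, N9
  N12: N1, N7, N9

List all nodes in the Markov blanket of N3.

{N1, N4, N6, N8, N9, N10}

A node's Markov blanket = Pa ∪ Ch ∪ (parents of Ch other than the node itself).
Children of N3: N6, N9, N10.
N3's parents: N1, N4.
For each child, the remaining parents (spouses of N3):
  parents(N6) \ {N3} = {N1, N4}.
  N9 also has parents N6, N8.
  parents(N10) \ {N3} = {N1, N8, N9}.
MB(N3) = {N1, N4, N6, N8, N9, N10}.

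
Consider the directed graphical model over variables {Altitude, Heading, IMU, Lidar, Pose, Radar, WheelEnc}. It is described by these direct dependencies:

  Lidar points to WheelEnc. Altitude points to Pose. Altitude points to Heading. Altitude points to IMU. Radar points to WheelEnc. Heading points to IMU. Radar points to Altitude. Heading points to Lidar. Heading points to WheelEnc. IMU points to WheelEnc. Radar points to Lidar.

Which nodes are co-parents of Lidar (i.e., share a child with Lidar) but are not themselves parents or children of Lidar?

{IMU}

Children of Lidar: WheelEnc.
  WheelEnc also has parents Heading, IMU, Radar.
Excluding nodes already adjacent to Lidar (Heading, Radar, WheelEnc), the co-parent-only contribution is {IMU}.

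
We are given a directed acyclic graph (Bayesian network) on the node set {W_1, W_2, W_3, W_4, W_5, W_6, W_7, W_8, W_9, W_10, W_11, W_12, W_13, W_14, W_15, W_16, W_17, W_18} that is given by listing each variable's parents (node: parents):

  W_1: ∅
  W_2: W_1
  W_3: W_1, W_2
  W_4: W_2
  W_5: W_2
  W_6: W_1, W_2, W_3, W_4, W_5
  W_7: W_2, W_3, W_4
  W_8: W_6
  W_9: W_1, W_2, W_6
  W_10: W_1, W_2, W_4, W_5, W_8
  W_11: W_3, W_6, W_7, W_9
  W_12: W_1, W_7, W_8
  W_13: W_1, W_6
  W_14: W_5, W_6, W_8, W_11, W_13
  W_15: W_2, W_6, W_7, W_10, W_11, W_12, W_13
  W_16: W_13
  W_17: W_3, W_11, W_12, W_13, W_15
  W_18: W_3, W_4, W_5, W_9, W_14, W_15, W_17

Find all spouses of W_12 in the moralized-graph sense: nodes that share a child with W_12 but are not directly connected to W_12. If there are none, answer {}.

Children of W_12: W_15, W_17.
  W_15: W_2, W_6, W_7, W_10, W_11, W_13
  W_17: W_3, W_11, W_13, W_15
Excluding nodes already adjacent to W_12 (W_1, W_7, W_8, W_15, W_17), the co-parent-only contribution is {W_2, W_3, W_6, W_10, W_11, W_13}.

{W_2, W_3, W_6, W_10, W_11, W_13}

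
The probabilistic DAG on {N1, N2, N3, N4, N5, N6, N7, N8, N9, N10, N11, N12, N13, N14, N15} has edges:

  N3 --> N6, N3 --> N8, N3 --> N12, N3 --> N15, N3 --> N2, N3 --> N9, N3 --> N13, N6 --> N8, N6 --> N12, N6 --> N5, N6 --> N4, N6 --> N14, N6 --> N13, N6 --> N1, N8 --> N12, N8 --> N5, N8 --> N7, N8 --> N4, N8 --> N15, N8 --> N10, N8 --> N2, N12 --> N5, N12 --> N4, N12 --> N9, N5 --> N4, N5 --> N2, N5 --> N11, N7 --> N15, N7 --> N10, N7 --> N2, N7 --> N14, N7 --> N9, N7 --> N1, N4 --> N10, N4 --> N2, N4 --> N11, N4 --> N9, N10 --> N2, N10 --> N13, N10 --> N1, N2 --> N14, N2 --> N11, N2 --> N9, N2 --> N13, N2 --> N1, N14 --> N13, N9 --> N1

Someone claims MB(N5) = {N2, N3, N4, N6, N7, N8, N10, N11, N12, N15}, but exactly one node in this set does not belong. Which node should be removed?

Parents of N5: N6, N8, N12.
N5 has children N2, N4, N11.
For each child, the remaining parents (spouses of N5):
  N4's other parents are N6, N8, N12.
  N2's other parents are N3, N4, N7, N8, N10.
  parents(N11) \ {N5} = {N2, N4}.
MB(N5) = {N2, N3, N4, N6, N7, N8, N10, N11, N12}.
N15 is neither a parent, child, nor co-parent of N5, so it does not belong.

N15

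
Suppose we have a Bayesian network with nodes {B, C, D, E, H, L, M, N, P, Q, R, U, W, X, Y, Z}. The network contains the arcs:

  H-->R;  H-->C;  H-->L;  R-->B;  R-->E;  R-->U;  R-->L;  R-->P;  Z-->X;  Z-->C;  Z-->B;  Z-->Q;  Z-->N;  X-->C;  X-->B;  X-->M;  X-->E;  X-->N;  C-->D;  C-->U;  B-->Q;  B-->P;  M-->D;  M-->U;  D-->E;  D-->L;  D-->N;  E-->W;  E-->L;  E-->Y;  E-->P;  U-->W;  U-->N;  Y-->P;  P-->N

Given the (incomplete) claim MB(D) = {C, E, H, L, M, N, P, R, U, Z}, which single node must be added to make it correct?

X

The Markov blanket of a node is its parents, its children, and the other parents of its children.
D's children: E, L, N.
Pa(D) = {C, M}.
Parents of each child, excluding D:
  E also has parents R, X.
  L also has parents E, H, R.
  N's other parents are P, U, X, Z.
MB(D) = {C, E, H, L, M, N, P, R, U, X, Z}.
Comparing with the claimed set, X is missing.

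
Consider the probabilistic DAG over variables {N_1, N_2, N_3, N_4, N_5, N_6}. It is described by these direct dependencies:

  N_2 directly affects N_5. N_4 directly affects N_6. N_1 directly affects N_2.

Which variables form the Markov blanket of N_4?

The Markov blanket of a node is its parents, its children, and the other parents of its children.
Pa(N_4) = {}.
Ch(N_4) = {N_6}.
Co-parents of N_4 (other parents of its children):
  N_6: —
So the Markov blanket of N_4 is {N_6}.

{N_6}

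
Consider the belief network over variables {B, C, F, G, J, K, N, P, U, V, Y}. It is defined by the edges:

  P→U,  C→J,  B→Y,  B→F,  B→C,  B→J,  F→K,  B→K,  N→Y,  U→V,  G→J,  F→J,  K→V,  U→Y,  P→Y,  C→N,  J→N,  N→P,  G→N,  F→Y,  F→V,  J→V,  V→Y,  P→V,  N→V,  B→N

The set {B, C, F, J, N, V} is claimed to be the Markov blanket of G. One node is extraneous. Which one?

V

By definition, MB(G) is built from G's parents, G's children, and the co-parents of G.
Parents of G: none.
G has children J, N.
Other parents of G's children:
  J also has parents B, C, F.
  N's other parents are B, C, J.
MB(G) = {B, C, F, J, N}.
V is neither a parent, child, nor co-parent of G, so it does not belong.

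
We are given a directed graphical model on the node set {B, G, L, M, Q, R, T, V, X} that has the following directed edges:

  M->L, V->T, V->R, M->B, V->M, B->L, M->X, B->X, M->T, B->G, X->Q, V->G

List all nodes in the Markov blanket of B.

{G, L, M, V, X}

By definition, MB(B) is built from B's parents, B's children, and the co-parents of B.
Children of B: G, L, X.
Parents of B: M.
Parents of each child, excluding B:
  parents(X) \ {B} = {M}.
  parents(L) \ {B} = {M}.
  parents(G) \ {B} = {V}.
Union: {M} ∪ {G, L, X} ∪ {M, V} = {G, L, M, V, X}.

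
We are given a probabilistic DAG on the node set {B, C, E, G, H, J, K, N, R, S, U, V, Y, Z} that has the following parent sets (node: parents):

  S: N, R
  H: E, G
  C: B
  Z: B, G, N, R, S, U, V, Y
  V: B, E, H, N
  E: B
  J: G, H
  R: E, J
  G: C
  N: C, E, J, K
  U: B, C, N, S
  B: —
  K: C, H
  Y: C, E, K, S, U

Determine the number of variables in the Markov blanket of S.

11

Children of S: U, Y, Z.
Pa(S) = {N, R}.
For each child, the remaining parents (spouses of S):
  U's other parents are B, C, N.
  Y's other parents are C, E, K, U.
  Z also has parents B, G, N, R, U, V, Y.
MB(S) = {B, C, E, G, K, N, R, U, V, Y, Z}, which has 11 nodes.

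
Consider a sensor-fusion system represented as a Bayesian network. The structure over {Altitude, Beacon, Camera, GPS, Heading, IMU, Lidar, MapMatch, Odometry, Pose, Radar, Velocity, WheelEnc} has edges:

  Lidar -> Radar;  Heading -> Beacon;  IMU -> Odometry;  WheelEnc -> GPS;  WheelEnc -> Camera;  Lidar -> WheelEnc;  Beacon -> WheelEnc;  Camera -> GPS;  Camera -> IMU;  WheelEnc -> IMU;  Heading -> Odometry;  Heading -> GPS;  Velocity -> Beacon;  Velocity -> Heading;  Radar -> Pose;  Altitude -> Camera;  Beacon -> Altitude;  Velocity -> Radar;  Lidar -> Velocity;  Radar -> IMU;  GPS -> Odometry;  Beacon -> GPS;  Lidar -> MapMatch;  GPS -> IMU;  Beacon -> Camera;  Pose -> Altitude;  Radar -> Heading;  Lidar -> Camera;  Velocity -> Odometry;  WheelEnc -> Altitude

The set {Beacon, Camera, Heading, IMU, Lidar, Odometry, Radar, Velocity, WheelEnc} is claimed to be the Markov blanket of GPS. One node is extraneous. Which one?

Pa(GPS) = {Beacon, Camera, Heading, WheelEnc}.
GPS has children IMU, Odometry.
For each child, the remaining parents (spouses of GPS):
  parents(IMU) \ {GPS} = {Camera, Radar, WheelEnc}.
  Odometry's other parents are Heading, IMU, Velocity.
MB(GPS) = {Beacon, Camera, Heading, IMU, Odometry, Radar, Velocity, WheelEnc}.
Lidar is neither a parent, child, nor co-parent of GPS, so it does not belong.

Lidar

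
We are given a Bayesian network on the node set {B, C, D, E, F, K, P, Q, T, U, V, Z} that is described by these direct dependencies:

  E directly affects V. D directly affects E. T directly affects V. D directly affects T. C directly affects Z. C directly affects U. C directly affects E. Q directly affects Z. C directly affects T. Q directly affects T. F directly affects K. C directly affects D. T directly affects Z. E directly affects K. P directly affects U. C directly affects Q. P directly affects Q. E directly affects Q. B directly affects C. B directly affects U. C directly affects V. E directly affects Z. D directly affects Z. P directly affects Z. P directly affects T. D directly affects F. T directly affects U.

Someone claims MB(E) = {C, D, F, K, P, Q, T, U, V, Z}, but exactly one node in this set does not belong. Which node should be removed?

U

E's parents: C, D.
Ch(E) = {K, Q, V, Z}.
Parents of each child, excluding E:
  K: F
  Q: C, P
  V: C, T
  Z: C, D, P, Q, T
MB(E) = {C, D, F, K, P, Q, T, V, Z}.
U is neither a parent, child, nor co-parent of E, so it does not belong.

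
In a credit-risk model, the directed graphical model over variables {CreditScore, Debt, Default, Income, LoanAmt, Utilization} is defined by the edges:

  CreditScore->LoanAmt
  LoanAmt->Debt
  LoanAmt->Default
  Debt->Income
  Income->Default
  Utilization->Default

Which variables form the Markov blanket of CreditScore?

{LoanAmt}

By definition, MB(CreditScore) is built from CreditScore's parents, CreditScore's children, and the co-parents of CreditScore.
CreditScore's parents: none.
CreditScore's children: LoanAmt.
Parents of each child, excluding CreditScore:
  LoanAmt has no other parent.
So the Markov blanket of CreditScore is {LoanAmt}.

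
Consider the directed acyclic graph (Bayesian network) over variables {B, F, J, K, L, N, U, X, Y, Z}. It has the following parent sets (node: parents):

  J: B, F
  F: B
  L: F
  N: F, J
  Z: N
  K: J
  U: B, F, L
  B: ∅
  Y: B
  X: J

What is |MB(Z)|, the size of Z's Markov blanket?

Recall MB(v) = parents ∪ children ∪ spouses, where spouses are the other parents of v's children.
Children of Z: none.
Z has parent N.
With no children, Z has no spouses; the co-parent set is empty.
MB(Z) = {N}, which has 1 node.

1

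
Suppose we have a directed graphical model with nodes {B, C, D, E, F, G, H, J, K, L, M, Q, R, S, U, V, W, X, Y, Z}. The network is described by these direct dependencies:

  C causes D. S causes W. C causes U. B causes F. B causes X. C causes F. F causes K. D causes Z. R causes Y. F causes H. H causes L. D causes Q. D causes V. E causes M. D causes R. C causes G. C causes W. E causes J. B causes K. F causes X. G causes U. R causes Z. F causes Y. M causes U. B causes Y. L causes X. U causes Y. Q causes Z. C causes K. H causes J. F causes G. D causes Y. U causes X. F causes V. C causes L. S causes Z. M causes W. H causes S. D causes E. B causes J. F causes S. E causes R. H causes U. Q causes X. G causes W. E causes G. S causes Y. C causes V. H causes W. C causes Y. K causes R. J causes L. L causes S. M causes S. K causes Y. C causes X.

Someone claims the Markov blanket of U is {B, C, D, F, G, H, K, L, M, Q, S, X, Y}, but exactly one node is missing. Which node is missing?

Pa(U) = {C, G, H, M}.
Ch(U) = {X, Y}.
Other parents of U's children:
  X: B, C, F, L, Q
  Y: B, C, D, F, K, R, S
MB(U) = {B, C, D, F, G, H, K, L, M, Q, R, S, X, Y}.
Comparing with the claimed set, R is missing.

R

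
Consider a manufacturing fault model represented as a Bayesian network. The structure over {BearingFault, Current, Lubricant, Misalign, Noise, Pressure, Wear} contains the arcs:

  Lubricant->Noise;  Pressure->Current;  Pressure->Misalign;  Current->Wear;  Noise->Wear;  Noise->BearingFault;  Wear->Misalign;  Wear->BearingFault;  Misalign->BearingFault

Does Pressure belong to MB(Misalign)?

Yes

Pressure is a parent of Misalign.
So Pressure ∈ MB(Misalign).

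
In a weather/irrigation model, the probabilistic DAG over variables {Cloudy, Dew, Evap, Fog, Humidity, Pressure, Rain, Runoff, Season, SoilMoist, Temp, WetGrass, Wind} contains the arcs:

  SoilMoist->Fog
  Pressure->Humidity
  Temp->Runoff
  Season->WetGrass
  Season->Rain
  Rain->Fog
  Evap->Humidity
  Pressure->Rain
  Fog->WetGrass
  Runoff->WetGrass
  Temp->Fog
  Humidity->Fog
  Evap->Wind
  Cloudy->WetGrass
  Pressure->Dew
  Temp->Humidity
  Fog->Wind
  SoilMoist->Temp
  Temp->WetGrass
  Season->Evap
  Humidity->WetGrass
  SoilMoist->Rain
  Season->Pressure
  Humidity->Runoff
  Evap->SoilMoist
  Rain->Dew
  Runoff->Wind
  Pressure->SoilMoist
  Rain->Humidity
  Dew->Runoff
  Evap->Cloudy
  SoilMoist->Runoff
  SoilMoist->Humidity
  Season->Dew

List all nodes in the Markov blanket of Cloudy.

{Evap, Fog, Humidity, Runoff, Season, Temp, WetGrass}

A node's Markov blanket = Pa ∪ Ch ∪ (parents of Ch other than the node itself).
Cloudy has parent Evap.
Children of Cloudy: WetGrass.
For each child, the remaining parents (spouses of Cloudy):
  WetGrass: Fog, Humidity, Runoff, Season, Temp
Taking the union gives {Evap, Fog, Humidity, Runoff, Season, Temp, WetGrass}.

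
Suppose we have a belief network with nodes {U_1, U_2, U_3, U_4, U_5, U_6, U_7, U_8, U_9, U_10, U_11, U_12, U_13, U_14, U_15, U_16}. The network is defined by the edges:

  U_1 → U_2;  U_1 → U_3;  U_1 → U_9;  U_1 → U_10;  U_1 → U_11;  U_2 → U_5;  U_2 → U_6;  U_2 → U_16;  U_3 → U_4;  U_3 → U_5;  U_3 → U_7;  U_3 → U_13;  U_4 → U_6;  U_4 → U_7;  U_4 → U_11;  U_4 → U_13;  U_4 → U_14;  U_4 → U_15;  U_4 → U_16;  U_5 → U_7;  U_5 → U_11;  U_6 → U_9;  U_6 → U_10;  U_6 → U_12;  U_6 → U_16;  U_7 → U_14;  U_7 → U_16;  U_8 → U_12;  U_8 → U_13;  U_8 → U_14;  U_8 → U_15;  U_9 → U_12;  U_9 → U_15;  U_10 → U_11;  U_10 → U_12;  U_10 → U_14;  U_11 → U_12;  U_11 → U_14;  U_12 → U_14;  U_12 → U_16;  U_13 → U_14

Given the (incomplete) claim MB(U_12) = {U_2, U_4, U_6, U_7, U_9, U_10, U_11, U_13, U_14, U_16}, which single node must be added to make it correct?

U_8

Pa(U_12) = {U_6, U_8, U_9, U_10, U_11}.
U_12 has children U_14, U_16.
For each child, the remaining parents (spouses of U_12):
  parents(U_14) \ {U_12} = {U_4, U_7, U_8, U_10, U_11, U_13}.
  U_16's other parents are U_2, U_4, U_6, U_7.
MB(U_12) = {U_2, U_4, U_6, U_7, U_8, U_9, U_10, U_11, U_13, U_14, U_16}.
Comparing with the claimed set, U_8 is missing.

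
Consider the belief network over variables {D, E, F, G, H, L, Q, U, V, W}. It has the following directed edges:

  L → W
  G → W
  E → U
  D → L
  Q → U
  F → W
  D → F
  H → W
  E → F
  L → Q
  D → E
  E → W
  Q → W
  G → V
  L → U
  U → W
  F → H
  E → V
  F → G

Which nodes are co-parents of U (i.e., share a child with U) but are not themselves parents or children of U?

Children of U: W.
  W's other parents are E, F, G, H, L, Q.
Excluding nodes already adjacent to U (E, L, Q, W), the co-parent-only contribution is {F, G, H}.

{F, G, H}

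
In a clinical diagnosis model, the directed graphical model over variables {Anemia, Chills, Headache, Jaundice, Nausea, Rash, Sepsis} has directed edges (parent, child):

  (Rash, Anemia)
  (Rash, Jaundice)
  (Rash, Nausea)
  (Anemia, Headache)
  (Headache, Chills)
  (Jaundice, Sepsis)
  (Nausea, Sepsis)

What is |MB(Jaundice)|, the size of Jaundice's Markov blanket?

Children of Jaundice: Sepsis.
Jaundice's parents: Rash.
For each child, the remaining parents (spouses of Jaundice):
  Sepsis: Nausea
MB(Jaundice) = {Nausea, Rash, Sepsis}, which has 3 nodes.

3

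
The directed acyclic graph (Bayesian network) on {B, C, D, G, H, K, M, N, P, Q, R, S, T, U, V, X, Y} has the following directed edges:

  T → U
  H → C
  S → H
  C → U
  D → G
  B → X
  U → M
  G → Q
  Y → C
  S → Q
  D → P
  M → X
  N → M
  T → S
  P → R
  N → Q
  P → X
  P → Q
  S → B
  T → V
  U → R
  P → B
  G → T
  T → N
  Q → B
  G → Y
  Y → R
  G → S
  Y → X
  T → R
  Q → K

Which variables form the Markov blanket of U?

{C, M, N, P, R, T, Y}

Recall MB(v) = parents ∪ children ∪ spouses, where spouses are the other parents of v's children.
U's children: M, R.
U's parents: C, T.
Parents of each child, excluding U:
  parents(M) \ {U} = {N}.
  R's other parents are P, T, Y.
Taking the union gives {C, M, N, P, R, T, Y}.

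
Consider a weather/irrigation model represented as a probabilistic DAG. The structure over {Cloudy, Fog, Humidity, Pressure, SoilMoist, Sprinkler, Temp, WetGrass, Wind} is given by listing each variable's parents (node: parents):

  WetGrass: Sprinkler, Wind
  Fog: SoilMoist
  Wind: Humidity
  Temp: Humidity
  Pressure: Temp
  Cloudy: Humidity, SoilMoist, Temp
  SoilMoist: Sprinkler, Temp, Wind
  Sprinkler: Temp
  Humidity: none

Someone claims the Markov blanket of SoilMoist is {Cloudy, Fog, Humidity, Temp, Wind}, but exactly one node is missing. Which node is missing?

Pa(SoilMoist) = {Sprinkler, Temp, Wind}.
Ch(SoilMoist) = {Cloudy, Fog}.
Other parents of SoilMoist's children:
  parents(Cloudy) \ {SoilMoist} = {Humidity, Temp}.
  Fog: no additional parents.
MB(SoilMoist) = {Cloudy, Fog, Humidity, Sprinkler, Temp, Wind}.
Comparing with the claimed set, Sprinkler is missing.

Sprinkler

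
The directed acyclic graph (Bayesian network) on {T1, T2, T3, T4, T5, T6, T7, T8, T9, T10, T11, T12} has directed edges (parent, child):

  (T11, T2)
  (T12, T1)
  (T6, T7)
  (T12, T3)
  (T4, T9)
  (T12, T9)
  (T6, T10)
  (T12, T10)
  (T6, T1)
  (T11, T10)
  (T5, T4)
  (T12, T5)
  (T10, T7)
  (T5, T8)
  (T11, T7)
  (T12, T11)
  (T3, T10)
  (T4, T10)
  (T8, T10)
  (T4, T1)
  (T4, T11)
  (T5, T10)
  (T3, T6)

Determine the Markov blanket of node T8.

{T3, T4, T5, T6, T10, T11, T12}

Recall MB(v) = parents ∪ children ∪ spouses, where spouses are the other parents of v's children.
Parents of T8: T5.
Children of T8: T10.
Parents of each child, excluding T8:
  T10 also has parents T3, T4, T5, T6, T11, T12.
So the Markov blanket of T8 is {T3, T4, T5, T6, T10, T11, T12}.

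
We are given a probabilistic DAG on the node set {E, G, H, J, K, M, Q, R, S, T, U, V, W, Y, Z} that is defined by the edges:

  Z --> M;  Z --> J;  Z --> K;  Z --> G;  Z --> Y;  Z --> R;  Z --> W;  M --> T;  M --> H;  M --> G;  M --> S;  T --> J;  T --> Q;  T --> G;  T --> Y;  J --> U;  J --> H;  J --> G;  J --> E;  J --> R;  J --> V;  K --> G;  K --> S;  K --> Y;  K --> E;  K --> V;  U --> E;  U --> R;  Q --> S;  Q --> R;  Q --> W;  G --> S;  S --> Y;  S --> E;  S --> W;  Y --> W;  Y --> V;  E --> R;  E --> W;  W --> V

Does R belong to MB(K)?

No

K's children: E, G, S, V, Y.
K has parent Z.
Co-parents of K (other parents of its children):
  G also has parents J, M, T, Z.
  S also has parents G, M, Q.
  Y also has parents S, T, Z.
  E's other parents are J, S, U.
  parents(V) \ {K} = {J, W, Y}.
MB(K) = {E, G, J, M, Q, S, T, U, V, W, Y, Z}; R is not in this set.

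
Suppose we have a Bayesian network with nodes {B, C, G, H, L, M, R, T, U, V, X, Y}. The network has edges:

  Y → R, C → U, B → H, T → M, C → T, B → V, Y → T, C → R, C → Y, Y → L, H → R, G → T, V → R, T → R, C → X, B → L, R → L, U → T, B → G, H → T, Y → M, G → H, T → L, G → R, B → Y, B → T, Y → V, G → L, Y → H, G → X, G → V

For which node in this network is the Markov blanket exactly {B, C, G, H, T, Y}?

U

The target node must have every member of {B, C, G, H, T, Y} as a parent, child, or co-parent, and no others.
Parents of U: C; children: T; co-parents: B, C, G, H, Y.
These exactly cover the given set, so the node is U.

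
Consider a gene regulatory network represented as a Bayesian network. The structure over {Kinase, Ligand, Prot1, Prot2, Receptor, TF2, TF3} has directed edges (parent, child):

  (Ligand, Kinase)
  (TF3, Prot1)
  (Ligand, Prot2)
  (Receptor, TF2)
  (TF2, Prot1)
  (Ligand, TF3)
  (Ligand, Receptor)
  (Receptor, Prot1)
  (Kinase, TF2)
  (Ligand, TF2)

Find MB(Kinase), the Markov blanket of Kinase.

By definition, MB(Kinase) is built from Kinase's parents, Kinase's children, and the co-parents of Kinase.
Kinase has child TF2.
Kinase's parents: Ligand.
For each child, the remaining parents (spouses of Kinase):
  TF2 also has parents Ligand, Receptor.
So the Markov blanket of Kinase is {Ligand, Receptor, TF2}.

{Ligand, Receptor, TF2}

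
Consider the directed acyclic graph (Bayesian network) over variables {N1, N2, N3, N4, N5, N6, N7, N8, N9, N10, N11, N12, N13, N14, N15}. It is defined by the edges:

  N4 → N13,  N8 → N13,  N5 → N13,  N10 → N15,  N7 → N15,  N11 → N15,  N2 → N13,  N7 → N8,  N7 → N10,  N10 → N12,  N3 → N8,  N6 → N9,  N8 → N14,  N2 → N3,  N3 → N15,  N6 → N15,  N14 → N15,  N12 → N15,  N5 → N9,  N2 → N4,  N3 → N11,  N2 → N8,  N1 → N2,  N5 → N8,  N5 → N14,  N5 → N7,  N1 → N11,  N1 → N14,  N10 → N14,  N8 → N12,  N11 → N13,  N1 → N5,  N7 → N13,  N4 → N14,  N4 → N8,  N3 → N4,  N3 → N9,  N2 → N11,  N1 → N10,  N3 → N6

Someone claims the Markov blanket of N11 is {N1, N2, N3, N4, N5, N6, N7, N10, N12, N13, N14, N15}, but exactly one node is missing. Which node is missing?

Ch(N11) = {N13, N15}.
N11's parents: N1, N2, N3.
Co-parents of N11 (other parents of its children):
  parents(N13) \ {N11} = {N2, N4, N5, N7, N8}.
  N15's other parents are N3, N6, N7, N10, N12, N14.
MB(N11) = {N1, N2, N3, N4, N5, N6, N7, N8, N10, N12, N13, N14, N15}.
Comparing with the claimed set, N8 is missing.

N8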